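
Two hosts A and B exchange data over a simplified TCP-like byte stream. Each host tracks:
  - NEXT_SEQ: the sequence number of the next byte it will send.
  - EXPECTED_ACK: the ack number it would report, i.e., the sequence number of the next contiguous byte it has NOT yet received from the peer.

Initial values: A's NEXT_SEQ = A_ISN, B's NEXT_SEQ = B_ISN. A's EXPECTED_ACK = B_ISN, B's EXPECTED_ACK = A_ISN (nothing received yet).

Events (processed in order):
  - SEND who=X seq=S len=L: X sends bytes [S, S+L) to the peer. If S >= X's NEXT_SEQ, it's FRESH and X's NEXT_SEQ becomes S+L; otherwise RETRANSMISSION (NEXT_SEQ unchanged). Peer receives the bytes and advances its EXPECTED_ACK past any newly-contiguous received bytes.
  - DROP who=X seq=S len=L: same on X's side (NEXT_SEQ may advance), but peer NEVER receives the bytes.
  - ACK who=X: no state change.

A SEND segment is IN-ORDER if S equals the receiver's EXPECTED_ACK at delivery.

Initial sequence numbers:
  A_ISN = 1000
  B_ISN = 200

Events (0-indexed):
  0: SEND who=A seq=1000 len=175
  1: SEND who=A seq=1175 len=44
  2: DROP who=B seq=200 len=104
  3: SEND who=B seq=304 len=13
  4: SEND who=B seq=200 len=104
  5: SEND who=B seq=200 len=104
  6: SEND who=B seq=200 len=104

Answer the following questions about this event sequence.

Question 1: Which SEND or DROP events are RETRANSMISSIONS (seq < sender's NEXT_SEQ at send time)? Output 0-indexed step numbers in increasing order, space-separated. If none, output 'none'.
Answer: 4 5 6

Derivation:
Step 0: SEND seq=1000 -> fresh
Step 1: SEND seq=1175 -> fresh
Step 2: DROP seq=200 -> fresh
Step 3: SEND seq=304 -> fresh
Step 4: SEND seq=200 -> retransmit
Step 5: SEND seq=200 -> retransmit
Step 6: SEND seq=200 -> retransmit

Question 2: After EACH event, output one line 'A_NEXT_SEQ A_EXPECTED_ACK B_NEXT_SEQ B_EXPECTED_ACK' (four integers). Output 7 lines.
1175 200 200 1175
1219 200 200 1219
1219 200 304 1219
1219 200 317 1219
1219 317 317 1219
1219 317 317 1219
1219 317 317 1219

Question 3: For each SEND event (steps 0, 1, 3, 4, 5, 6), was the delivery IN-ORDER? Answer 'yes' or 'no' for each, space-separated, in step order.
Answer: yes yes no yes no no

Derivation:
Step 0: SEND seq=1000 -> in-order
Step 1: SEND seq=1175 -> in-order
Step 3: SEND seq=304 -> out-of-order
Step 4: SEND seq=200 -> in-order
Step 5: SEND seq=200 -> out-of-order
Step 6: SEND seq=200 -> out-of-order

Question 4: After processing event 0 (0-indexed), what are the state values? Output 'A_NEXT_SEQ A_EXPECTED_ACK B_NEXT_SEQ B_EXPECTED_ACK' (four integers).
After event 0: A_seq=1175 A_ack=200 B_seq=200 B_ack=1175

1175 200 200 1175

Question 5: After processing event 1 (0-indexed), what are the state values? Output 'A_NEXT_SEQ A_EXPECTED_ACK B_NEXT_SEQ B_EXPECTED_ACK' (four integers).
After event 0: A_seq=1175 A_ack=200 B_seq=200 B_ack=1175
After event 1: A_seq=1219 A_ack=200 B_seq=200 B_ack=1219

1219 200 200 1219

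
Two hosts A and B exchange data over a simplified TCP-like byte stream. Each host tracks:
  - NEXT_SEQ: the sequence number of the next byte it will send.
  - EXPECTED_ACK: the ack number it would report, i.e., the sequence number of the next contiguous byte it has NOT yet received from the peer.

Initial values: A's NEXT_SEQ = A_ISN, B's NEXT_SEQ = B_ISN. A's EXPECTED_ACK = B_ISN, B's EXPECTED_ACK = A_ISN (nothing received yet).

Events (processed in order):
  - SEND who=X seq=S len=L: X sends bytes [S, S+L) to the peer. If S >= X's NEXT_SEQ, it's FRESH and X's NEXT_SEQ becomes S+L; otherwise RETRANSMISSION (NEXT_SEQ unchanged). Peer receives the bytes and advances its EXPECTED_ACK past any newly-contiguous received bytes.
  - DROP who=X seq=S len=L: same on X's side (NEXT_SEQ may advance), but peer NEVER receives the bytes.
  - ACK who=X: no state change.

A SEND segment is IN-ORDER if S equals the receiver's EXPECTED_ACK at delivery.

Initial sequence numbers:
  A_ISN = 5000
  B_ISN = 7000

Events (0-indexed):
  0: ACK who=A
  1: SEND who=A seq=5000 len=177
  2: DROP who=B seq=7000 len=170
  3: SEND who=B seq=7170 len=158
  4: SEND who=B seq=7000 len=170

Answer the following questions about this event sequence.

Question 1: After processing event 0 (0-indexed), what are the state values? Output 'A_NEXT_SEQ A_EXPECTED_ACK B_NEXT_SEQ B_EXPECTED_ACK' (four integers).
After event 0: A_seq=5000 A_ack=7000 B_seq=7000 B_ack=5000

5000 7000 7000 5000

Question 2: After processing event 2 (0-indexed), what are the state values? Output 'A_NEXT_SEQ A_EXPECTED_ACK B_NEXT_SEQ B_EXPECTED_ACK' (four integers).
After event 0: A_seq=5000 A_ack=7000 B_seq=7000 B_ack=5000
After event 1: A_seq=5177 A_ack=7000 B_seq=7000 B_ack=5177
After event 2: A_seq=5177 A_ack=7000 B_seq=7170 B_ack=5177

5177 7000 7170 5177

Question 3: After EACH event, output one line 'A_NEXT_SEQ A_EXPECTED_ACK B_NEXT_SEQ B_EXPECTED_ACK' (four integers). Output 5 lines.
5000 7000 7000 5000
5177 7000 7000 5177
5177 7000 7170 5177
5177 7000 7328 5177
5177 7328 7328 5177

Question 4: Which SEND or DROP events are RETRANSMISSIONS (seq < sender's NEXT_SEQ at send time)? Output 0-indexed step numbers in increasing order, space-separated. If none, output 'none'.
Step 1: SEND seq=5000 -> fresh
Step 2: DROP seq=7000 -> fresh
Step 3: SEND seq=7170 -> fresh
Step 4: SEND seq=7000 -> retransmit

Answer: 4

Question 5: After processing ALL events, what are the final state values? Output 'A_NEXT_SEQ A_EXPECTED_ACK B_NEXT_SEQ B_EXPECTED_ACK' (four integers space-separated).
Answer: 5177 7328 7328 5177

Derivation:
After event 0: A_seq=5000 A_ack=7000 B_seq=7000 B_ack=5000
After event 1: A_seq=5177 A_ack=7000 B_seq=7000 B_ack=5177
After event 2: A_seq=5177 A_ack=7000 B_seq=7170 B_ack=5177
After event 3: A_seq=5177 A_ack=7000 B_seq=7328 B_ack=5177
After event 4: A_seq=5177 A_ack=7328 B_seq=7328 B_ack=5177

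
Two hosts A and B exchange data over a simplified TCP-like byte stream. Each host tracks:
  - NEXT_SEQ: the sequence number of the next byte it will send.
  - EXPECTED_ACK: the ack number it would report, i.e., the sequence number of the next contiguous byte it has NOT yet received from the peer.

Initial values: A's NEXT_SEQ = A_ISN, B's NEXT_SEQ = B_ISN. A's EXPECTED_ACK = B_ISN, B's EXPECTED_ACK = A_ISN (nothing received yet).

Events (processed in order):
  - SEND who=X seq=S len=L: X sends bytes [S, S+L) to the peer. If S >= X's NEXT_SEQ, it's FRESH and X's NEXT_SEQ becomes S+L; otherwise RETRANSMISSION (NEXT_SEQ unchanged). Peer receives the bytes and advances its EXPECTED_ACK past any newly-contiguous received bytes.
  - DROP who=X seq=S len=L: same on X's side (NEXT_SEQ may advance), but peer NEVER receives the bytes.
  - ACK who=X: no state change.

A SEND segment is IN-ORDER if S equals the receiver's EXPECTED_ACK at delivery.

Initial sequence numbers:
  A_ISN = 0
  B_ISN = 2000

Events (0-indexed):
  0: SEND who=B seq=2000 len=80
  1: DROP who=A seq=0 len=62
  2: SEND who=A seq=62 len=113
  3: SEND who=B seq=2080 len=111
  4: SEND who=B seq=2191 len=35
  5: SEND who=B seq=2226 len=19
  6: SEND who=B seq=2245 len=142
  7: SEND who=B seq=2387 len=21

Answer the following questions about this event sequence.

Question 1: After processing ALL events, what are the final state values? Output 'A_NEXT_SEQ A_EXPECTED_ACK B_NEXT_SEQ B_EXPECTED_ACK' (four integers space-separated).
After event 0: A_seq=0 A_ack=2080 B_seq=2080 B_ack=0
After event 1: A_seq=62 A_ack=2080 B_seq=2080 B_ack=0
After event 2: A_seq=175 A_ack=2080 B_seq=2080 B_ack=0
After event 3: A_seq=175 A_ack=2191 B_seq=2191 B_ack=0
After event 4: A_seq=175 A_ack=2226 B_seq=2226 B_ack=0
After event 5: A_seq=175 A_ack=2245 B_seq=2245 B_ack=0
After event 6: A_seq=175 A_ack=2387 B_seq=2387 B_ack=0
After event 7: A_seq=175 A_ack=2408 B_seq=2408 B_ack=0

Answer: 175 2408 2408 0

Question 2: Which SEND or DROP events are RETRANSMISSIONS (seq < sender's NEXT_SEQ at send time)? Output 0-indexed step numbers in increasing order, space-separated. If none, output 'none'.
Step 0: SEND seq=2000 -> fresh
Step 1: DROP seq=0 -> fresh
Step 2: SEND seq=62 -> fresh
Step 3: SEND seq=2080 -> fresh
Step 4: SEND seq=2191 -> fresh
Step 5: SEND seq=2226 -> fresh
Step 6: SEND seq=2245 -> fresh
Step 7: SEND seq=2387 -> fresh

Answer: none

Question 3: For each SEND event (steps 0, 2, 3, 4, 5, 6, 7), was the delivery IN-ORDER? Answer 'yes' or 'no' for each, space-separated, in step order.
Step 0: SEND seq=2000 -> in-order
Step 2: SEND seq=62 -> out-of-order
Step 3: SEND seq=2080 -> in-order
Step 4: SEND seq=2191 -> in-order
Step 5: SEND seq=2226 -> in-order
Step 6: SEND seq=2245 -> in-order
Step 7: SEND seq=2387 -> in-order

Answer: yes no yes yes yes yes yes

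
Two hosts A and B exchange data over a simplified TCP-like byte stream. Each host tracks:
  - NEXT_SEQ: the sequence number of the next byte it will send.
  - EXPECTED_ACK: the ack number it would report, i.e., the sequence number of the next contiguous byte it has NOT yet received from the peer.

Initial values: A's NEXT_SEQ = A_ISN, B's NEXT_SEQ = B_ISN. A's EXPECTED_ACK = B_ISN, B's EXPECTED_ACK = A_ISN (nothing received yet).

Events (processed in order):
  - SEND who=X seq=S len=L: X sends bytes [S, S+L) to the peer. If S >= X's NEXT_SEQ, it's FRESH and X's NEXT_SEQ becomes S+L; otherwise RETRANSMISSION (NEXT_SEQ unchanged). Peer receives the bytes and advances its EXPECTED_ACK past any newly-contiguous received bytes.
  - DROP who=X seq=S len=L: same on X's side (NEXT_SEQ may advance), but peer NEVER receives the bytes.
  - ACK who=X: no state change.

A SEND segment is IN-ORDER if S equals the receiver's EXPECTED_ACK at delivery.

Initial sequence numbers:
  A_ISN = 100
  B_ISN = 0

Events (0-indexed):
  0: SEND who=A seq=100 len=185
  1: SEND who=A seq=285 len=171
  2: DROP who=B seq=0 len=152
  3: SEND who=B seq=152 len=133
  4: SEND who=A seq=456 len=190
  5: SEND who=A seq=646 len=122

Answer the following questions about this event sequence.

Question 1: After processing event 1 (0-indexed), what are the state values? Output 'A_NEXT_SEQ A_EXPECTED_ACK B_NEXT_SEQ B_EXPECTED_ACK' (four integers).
After event 0: A_seq=285 A_ack=0 B_seq=0 B_ack=285
After event 1: A_seq=456 A_ack=0 B_seq=0 B_ack=456

456 0 0 456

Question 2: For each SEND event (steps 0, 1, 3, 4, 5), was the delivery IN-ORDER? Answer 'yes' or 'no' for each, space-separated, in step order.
Answer: yes yes no yes yes

Derivation:
Step 0: SEND seq=100 -> in-order
Step 1: SEND seq=285 -> in-order
Step 3: SEND seq=152 -> out-of-order
Step 4: SEND seq=456 -> in-order
Step 5: SEND seq=646 -> in-order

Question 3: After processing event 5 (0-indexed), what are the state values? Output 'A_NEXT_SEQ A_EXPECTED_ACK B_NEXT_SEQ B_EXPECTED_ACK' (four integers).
After event 0: A_seq=285 A_ack=0 B_seq=0 B_ack=285
After event 1: A_seq=456 A_ack=0 B_seq=0 B_ack=456
After event 2: A_seq=456 A_ack=0 B_seq=152 B_ack=456
After event 3: A_seq=456 A_ack=0 B_seq=285 B_ack=456
After event 4: A_seq=646 A_ack=0 B_seq=285 B_ack=646
After event 5: A_seq=768 A_ack=0 B_seq=285 B_ack=768

768 0 285 768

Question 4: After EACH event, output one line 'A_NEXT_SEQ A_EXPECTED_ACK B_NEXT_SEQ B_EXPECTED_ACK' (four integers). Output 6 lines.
285 0 0 285
456 0 0 456
456 0 152 456
456 0 285 456
646 0 285 646
768 0 285 768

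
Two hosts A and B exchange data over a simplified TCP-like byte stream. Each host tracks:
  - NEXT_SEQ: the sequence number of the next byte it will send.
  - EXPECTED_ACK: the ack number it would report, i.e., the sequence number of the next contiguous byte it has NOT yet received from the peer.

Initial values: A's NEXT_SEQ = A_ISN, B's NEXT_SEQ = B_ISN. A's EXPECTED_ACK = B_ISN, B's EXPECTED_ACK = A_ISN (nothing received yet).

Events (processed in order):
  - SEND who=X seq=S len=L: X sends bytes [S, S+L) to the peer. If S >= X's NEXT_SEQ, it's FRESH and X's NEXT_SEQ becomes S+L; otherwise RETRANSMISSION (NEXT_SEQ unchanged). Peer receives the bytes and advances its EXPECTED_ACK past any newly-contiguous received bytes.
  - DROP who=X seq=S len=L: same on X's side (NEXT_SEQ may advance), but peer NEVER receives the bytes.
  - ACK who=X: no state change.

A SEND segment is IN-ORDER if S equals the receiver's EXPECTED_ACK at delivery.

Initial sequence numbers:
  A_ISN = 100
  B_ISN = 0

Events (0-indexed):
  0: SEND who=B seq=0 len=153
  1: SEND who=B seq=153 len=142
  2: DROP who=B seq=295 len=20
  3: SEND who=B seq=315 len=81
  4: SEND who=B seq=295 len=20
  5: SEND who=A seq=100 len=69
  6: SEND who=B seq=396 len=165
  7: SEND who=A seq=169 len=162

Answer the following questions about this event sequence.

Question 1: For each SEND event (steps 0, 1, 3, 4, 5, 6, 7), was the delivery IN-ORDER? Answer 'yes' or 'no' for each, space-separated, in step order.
Answer: yes yes no yes yes yes yes

Derivation:
Step 0: SEND seq=0 -> in-order
Step 1: SEND seq=153 -> in-order
Step 3: SEND seq=315 -> out-of-order
Step 4: SEND seq=295 -> in-order
Step 5: SEND seq=100 -> in-order
Step 6: SEND seq=396 -> in-order
Step 7: SEND seq=169 -> in-order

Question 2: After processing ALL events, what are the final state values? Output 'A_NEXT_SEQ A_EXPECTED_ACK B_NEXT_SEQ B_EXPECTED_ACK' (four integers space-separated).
After event 0: A_seq=100 A_ack=153 B_seq=153 B_ack=100
After event 1: A_seq=100 A_ack=295 B_seq=295 B_ack=100
After event 2: A_seq=100 A_ack=295 B_seq=315 B_ack=100
After event 3: A_seq=100 A_ack=295 B_seq=396 B_ack=100
After event 4: A_seq=100 A_ack=396 B_seq=396 B_ack=100
After event 5: A_seq=169 A_ack=396 B_seq=396 B_ack=169
After event 6: A_seq=169 A_ack=561 B_seq=561 B_ack=169
After event 7: A_seq=331 A_ack=561 B_seq=561 B_ack=331

Answer: 331 561 561 331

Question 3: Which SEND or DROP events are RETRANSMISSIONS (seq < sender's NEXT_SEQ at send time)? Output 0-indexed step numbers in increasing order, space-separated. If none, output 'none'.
Answer: 4

Derivation:
Step 0: SEND seq=0 -> fresh
Step 1: SEND seq=153 -> fresh
Step 2: DROP seq=295 -> fresh
Step 3: SEND seq=315 -> fresh
Step 4: SEND seq=295 -> retransmit
Step 5: SEND seq=100 -> fresh
Step 6: SEND seq=396 -> fresh
Step 7: SEND seq=169 -> fresh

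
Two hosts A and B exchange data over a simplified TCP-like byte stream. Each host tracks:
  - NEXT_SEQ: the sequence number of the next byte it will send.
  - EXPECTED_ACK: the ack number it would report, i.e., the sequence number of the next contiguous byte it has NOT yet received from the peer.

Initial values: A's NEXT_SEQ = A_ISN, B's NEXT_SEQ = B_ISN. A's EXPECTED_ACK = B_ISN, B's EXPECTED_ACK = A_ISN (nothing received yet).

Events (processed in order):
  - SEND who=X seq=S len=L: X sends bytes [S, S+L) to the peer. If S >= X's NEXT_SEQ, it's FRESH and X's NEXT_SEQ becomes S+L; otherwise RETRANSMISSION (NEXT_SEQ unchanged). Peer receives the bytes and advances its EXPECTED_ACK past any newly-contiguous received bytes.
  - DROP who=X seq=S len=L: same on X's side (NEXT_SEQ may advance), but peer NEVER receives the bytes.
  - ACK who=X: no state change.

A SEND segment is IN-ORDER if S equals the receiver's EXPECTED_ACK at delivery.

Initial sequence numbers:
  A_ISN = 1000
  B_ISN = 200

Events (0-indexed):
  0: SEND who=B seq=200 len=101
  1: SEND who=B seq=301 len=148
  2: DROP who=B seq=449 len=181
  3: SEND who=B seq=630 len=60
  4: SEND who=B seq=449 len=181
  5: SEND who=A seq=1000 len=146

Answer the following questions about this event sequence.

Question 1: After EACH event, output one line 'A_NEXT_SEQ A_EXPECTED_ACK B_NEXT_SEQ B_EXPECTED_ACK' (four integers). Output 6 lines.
1000 301 301 1000
1000 449 449 1000
1000 449 630 1000
1000 449 690 1000
1000 690 690 1000
1146 690 690 1146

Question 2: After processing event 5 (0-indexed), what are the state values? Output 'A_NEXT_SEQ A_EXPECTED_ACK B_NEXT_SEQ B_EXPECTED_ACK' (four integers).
After event 0: A_seq=1000 A_ack=301 B_seq=301 B_ack=1000
After event 1: A_seq=1000 A_ack=449 B_seq=449 B_ack=1000
After event 2: A_seq=1000 A_ack=449 B_seq=630 B_ack=1000
After event 3: A_seq=1000 A_ack=449 B_seq=690 B_ack=1000
After event 4: A_seq=1000 A_ack=690 B_seq=690 B_ack=1000
After event 5: A_seq=1146 A_ack=690 B_seq=690 B_ack=1146

1146 690 690 1146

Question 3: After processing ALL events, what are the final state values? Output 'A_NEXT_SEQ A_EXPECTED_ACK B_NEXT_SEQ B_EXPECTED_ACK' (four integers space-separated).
Answer: 1146 690 690 1146

Derivation:
After event 0: A_seq=1000 A_ack=301 B_seq=301 B_ack=1000
After event 1: A_seq=1000 A_ack=449 B_seq=449 B_ack=1000
After event 2: A_seq=1000 A_ack=449 B_seq=630 B_ack=1000
After event 3: A_seq=1000 A_ack=449 B_seq=690 B_ack=1000
After event 4: A_seq=1000 A_ack=690 B_seq=690 B_ack=1000
After event 5: A_seq=1146 A_ack=690 B_seq=690 B_ack=1146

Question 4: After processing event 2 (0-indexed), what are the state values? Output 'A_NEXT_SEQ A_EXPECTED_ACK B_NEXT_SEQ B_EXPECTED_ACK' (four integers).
After event 0: A_seq=1000 A_ack=301 B_seq=301 B_ack=1000
After event 1: A_seq=1000 A_ack=449 B_seq=449 B_ack=1000
After event 2: A_seq=1000 A_ack=449 B_seq=630 B_ack=1000

1000 449 630 1000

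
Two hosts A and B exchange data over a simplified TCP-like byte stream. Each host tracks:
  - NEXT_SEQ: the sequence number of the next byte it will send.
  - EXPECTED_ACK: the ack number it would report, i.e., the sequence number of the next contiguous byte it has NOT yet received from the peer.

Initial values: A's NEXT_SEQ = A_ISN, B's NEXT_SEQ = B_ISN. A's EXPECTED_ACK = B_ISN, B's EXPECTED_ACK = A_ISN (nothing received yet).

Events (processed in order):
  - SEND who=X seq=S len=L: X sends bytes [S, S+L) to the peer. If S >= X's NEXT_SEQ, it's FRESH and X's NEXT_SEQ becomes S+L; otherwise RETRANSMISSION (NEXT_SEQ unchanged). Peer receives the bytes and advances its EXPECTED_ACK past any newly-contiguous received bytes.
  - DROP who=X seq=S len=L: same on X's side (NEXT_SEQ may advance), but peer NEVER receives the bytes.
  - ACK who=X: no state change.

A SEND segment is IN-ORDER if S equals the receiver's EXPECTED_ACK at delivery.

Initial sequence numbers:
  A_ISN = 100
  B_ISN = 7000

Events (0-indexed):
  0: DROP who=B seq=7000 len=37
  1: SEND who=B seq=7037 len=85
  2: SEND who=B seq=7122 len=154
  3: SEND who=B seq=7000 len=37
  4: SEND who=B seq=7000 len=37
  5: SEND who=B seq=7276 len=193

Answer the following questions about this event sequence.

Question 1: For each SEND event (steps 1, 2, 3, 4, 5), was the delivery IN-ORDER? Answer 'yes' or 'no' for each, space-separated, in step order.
Answer: no no yes no yes

Derivation:
Step 1: SEND seq=7037 -> out-of-order
Step 2: SEND seq=7122 -> out-of-order
Step 3: SEND seq=7000 -> in-order
Step 4: SEND seq=7000 -> out-of-order
Step 5: SEND seq=7276 -> in-order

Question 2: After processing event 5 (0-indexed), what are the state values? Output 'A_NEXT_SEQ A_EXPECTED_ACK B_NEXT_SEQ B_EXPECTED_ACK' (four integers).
After event 0: A_seq=100 A_ack=7000 B_seq=7037 B_ack=100
After event 1: A_seq=100 A_ack=7000 B_seq=7122 B_ack=100
After event 2: A_seq=100 A_ack=7000 B_seq=7276 B_ack=100
After event 3: A_seq=100 A_ack=7276 B_seq=7276 B_ack=100
After event 4: A_seq=100 A_ack=7276 B_seq=7276 B_ack=100
After event 5: A_seq=100 A_ack=7469 B_seq=7469 B_ack=100

100 7469 7469 100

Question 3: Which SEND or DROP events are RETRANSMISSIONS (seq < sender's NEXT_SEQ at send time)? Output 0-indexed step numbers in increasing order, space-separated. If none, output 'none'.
Step 0: DROP seq=7000 -> fresh
Step 1: SEND seq=7037 -> fresh
Step 2: SEND seq=7122 -> fresh
Step 3: SEND seq=7000 -> retransmit
Step 4: SEND seq=7000 -> retransmit
Step 5: SEND seq=7276 -> fresh

Answer: 3 4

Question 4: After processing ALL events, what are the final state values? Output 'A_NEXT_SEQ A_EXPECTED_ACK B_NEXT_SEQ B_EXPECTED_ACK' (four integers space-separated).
Answer: 100 7469 7469 100

Derivation:
After event 0: A_seq=100 A_ack=7000 B_seq=7037 B_ack=100
After event 1: A_seq=100 A_ack=7000 B_seq=7122 B_ack=100
After event 2: A_seq=100 A_ack=7000 B_seq=7276 B_ack=100
After event 3: A_seq=100 A_ack=7276 B_seq=7276 B_ack=100
After event 4: A_seq=100 A_ack=7276 B_seq=7276 B_ack=100
After event 5: A_seq=100 A_ack=7469 B_seq=7469 B_ack=100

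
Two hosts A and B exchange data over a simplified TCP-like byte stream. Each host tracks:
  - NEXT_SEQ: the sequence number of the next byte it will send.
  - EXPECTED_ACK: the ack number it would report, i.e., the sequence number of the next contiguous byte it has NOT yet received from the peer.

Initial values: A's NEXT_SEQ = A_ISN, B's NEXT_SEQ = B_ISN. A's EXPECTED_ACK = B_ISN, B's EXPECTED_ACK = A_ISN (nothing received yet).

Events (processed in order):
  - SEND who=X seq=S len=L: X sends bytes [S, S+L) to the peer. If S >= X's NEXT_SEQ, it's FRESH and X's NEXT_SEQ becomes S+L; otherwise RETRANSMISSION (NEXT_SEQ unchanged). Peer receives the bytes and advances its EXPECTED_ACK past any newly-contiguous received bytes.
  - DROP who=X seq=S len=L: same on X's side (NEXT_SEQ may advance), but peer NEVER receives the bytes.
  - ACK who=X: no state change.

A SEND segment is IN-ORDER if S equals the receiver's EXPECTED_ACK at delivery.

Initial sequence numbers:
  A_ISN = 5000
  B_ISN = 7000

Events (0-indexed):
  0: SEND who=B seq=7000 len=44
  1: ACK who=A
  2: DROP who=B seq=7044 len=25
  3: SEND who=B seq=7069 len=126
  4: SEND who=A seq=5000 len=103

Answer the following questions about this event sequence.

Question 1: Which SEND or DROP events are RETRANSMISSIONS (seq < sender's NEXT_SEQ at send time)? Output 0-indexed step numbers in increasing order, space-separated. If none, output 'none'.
Answer: none

Derivation:
Step 0: SEND seq=7000 -> fresh
Step 2: DROP seq=7044 -> fresh
Step 3: SEND seq=7069 -> fresh
Step 4: SEND seq=5000 -> fresh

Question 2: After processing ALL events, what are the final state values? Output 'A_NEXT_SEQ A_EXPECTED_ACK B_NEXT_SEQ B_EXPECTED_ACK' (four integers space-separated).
After event 0: A_seq=5000 A_ack=7044 B_seq=7044 B_ack=5000
After event 1: A_seq=5000 A_ack=7044 B_seq=7044 B_ack=5000
After event 2: A_seq=5000 A_ack=7044 B_seq=7069 B_ack=5000
After event 3: A_seq=5000 A_ack=7044 B_seq=7195 B_ack=5000
After event 4: A_seq=5103 A_ack=7044 B_seq=7195 B_ack=5103

Answer: 5103 7044 7195 5103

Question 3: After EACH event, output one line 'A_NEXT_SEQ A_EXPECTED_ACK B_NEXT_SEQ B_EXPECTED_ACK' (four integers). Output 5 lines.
5000 7044 7044 5000
5000 7044 7044 5000
5000 7044 7069 5000
5000 7044 7195 5000
5103 7044 7195 5103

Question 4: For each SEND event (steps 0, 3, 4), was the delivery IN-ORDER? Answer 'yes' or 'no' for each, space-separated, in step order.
Answer: yes no yes

Derivation:
Step 0: SEND seq=7000 -> in-order
Step 3: SEND seq=7069 -> out-of-order
Step 4: SEND seq=5000 -> in-order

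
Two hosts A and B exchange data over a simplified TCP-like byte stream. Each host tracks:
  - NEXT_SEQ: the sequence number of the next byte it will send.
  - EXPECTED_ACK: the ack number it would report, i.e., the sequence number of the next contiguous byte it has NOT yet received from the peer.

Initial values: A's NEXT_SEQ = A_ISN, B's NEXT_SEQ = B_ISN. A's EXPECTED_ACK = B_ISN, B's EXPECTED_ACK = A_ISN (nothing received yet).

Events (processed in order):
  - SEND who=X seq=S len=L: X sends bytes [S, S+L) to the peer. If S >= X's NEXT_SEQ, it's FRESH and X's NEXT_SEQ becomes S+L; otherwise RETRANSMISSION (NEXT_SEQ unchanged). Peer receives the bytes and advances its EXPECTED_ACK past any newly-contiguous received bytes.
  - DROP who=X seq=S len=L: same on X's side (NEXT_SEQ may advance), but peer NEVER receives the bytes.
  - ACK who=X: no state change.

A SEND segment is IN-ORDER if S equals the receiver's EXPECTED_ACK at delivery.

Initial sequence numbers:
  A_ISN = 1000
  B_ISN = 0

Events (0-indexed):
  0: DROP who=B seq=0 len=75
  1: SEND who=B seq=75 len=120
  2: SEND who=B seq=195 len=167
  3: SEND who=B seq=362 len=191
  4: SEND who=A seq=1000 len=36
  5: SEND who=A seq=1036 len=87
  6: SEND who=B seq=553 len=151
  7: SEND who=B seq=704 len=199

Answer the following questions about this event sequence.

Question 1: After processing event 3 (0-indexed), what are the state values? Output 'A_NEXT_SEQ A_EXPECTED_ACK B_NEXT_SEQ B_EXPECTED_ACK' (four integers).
After event 0: A_seq=1000 A_ack=0 B_seq=75 B_ack=1000
After event 1: A_seq=1000 A_ack=0 B_seq=195 B_ack=1000
After event 2: A_seq=1000 A_ack=0 B_seq=362 B_ack=1000
After event 3: A_seq=1000 A_ack=0 B_seq=553 B_ack=1000

1000 0 553 1000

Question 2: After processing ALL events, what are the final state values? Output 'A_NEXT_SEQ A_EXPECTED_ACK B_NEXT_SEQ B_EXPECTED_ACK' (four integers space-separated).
Answer: 1123 0 903 1123

Derivation:
After event 0: A_seq=1000 A_ack=0 B_seq=75 B_ack=1000
After event 1: A_seq=1000 A_ack=0 B_seq=195 B_ack=1000
After event 2: A_seq=1000 A_ack=0 B_seq=362 B_ack=1000
After event 3: A_seq=1000 A_ack=0 B_seq=553 B_ack=1000
After event 4: A_seq=1036 A_ack=0 B_seq=553 B_ack=1036
After event 5: A_seq=1123 A_ack=0 B_seq=553 B_ack=1123
After event 6: A_seq=1123 A_ack=0 B_seq=704 B_ack=1123
After event 7: A_seq=1123 A_ack=0 B_seq=903 B_ack=1123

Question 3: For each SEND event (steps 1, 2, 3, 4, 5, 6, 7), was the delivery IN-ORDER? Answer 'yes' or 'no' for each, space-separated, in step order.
Answer: no no no yes yes no no

Derivation:
Step 1: SEND seq=75 -> out-of-order
Step 2: SEND seq=195 -> out-of-order
Step 3: SEND seq=362 -> out-of-order
Step 4: SEND seq=1000 -> in-order
Step 5: SEND seq=1036 -> in-order
Step 6: SEND seq=553 -> out-of-order
Step 7: SEND seq=704 -> out-of-order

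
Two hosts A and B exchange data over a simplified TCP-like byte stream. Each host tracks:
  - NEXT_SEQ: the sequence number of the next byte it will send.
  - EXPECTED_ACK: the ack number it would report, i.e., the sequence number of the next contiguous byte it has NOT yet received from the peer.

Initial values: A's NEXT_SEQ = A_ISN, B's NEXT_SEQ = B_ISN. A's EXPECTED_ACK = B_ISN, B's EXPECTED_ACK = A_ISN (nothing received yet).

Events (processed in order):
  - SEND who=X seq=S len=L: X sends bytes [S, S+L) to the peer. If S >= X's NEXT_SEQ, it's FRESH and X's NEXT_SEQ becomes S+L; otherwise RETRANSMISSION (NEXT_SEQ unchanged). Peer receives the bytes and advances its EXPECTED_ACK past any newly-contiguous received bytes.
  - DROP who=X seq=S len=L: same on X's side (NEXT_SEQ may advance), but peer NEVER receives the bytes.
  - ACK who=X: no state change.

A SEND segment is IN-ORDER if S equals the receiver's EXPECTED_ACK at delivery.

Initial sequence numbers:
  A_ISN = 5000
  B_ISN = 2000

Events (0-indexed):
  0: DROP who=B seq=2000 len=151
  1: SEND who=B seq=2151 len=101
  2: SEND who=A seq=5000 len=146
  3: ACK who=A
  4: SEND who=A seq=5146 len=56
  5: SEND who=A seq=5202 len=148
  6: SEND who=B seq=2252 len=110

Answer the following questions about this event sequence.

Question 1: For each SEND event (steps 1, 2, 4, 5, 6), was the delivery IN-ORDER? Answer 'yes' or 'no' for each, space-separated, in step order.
Step 1: SEND seq=2151 -> out-of-order
Step 2: SEND seq=5000 -> in-order
Step 4: SEND seq=5146 -> in-order
Step 5: SEND seq=5202 -> in-order
Step 6: SEND seq=2252 -> out-of-order

Answer: no yes yes yes no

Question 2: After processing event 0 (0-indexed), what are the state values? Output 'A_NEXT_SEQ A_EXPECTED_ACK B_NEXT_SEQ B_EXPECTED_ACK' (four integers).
After event 0: A_seq=5000 A_ack=2000 B_seq=2151 B_ack=5000

5000 2000 2151 5000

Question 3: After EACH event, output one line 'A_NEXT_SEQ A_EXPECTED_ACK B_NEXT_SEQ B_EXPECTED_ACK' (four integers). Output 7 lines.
5000 2000 2151 5000
5000 2000 2252 5000
5146 2000 2252 5146
5146 2000 2252 5146
5202 2000 2252 5202
5350 2000 2252 5350
5350 2000 2362 5350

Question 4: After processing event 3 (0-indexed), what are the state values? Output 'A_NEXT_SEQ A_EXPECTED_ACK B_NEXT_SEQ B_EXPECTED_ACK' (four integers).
After event 0: A_seq=5000 A_ack=2000 B_seq=2151 B_ack=5000
After event 1: A_seq=5000 A_ack=2000 B_seq=2252 B_ack=5000
After event 2: A_seq=5146 A_ack=2000 B_seq=2252 B_ack=5146
After event 3: A_seq=5146 A_ack=2000 B_seq=2252 B_ack=5146

5146 2000 2252 5146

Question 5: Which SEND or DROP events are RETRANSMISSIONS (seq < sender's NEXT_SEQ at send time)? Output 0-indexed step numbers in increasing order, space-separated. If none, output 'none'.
Step 0: DROP seq=2000 -> fresh
Step 1: SEND seq=2151 -> fresh
Step 2: SEND seq=5000 -> fresh
Step 4: SEND seq=5146 -> fresh
Step 5: SEND seq=5202 -> fresh
Step 6: SEND seq=2252 -> fresh

Answer: none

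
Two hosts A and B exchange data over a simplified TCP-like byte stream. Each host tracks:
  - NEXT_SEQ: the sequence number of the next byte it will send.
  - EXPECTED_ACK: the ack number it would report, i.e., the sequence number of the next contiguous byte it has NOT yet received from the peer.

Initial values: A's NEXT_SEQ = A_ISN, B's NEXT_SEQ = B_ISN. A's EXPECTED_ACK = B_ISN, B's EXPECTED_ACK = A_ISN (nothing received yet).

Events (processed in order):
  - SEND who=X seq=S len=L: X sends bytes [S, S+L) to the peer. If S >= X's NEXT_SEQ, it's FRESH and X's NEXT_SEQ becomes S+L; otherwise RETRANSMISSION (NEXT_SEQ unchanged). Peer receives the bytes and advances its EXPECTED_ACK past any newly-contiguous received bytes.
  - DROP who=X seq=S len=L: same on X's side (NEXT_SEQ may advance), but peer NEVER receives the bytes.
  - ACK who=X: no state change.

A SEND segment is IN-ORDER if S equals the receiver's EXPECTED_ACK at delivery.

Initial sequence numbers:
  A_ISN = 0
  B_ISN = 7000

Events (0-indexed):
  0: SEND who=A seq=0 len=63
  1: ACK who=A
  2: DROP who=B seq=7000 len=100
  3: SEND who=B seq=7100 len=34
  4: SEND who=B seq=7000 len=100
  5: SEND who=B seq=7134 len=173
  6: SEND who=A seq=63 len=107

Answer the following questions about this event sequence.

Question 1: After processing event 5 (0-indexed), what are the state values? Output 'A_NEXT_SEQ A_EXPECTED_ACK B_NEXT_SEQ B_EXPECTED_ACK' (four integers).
After event 0: A_seq=63 A_ack=7000 B_seq=7000 B_ack=63
After event 1: A_seq=63 A_ack=7000 B_seq=7000 B_ack=63
After event 2: A_seq=63 A_ack=7000 B_seq=7100 B_ack=63
After event 3: A_seq=63 A_ack=7000 B_seq=7134 B_ack=63
After event 4: A_seq=63 A_ack=7134 B_seq=7134 B_ack=63
After event 5: A_seq=63 A_ack=7307 B_seq=7307 B_ack=63

63 7307 7307 63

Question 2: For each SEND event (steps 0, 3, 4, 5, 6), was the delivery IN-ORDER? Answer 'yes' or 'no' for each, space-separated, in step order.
Answer: yes no yes yes yes

Derivation:
Step 0: SEND seq=0 -> in-order
Step 3: SEND seq=7100 -> out-of-order
Step 4: SEND seq=7000 -> in-order
Step 5: SEND seq=7134 -> in-order
Step 6: SEND seq=63 -> in-order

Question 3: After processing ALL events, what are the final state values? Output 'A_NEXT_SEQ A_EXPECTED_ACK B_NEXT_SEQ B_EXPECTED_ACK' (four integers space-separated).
After event 0: A_seq=63 A_ack=7000 B_seq=7000 B_ack=63
After event 1: A_seq=63 A_ack=7000 B_seq=7000 B_ack=63
After event 2: A_seq=63 A_ack=7000 B_seq=7100 B_ack=63
After event 3: A_seq=63 A_ack=7000 B_seq=7134 B_ack=63
After event 4: A_seq=63 A_ack=7134 B_seq=7134 B_ack=63
After event 5: A_seq=63 A_ack=7307 B_seq=7307 B_ack=63
After event 6: A_seq=170 A_ack=7307 B_seq=7307 B_ack=170

Answer: 170 7307 7307 170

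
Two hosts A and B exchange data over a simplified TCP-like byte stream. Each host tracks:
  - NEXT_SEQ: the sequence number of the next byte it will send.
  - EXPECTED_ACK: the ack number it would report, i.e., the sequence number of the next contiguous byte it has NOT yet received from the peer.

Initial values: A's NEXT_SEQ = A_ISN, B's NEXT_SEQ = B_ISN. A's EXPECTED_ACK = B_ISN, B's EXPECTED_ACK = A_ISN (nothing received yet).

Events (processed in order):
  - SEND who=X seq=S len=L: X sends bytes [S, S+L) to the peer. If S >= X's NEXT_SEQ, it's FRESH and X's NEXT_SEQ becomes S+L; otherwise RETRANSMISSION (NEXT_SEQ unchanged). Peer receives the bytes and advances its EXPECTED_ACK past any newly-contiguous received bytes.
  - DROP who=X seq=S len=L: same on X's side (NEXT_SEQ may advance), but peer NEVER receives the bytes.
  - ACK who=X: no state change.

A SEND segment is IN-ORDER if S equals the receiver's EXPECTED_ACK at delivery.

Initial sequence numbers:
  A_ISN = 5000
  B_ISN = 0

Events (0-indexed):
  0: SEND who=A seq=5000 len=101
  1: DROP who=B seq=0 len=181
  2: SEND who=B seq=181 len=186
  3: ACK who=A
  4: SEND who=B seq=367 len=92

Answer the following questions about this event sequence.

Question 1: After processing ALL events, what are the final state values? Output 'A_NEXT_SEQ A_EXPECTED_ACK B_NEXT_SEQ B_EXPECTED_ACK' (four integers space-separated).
After event 0: A_seq=5101 A_ack=0 B_seq=0 B_ack=5101
After event 1: A_seq=5101 A_ack=0 B_seq=181 B_ack=5101
After event 2: A_seq=5101 A_ack=0 B_seq=367 B_ack=5101
After event 3: A_seq=5101 A_ack=0 B_seq=367 B_ack=5101
After event 4: A_seq=5101 A_ack=0 B_seq=459 B_ack=5101

Answer: 5101 0 459 5101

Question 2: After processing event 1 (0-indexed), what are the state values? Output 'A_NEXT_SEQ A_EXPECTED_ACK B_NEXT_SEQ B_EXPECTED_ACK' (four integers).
After event 0: A_seq=5101 A_ack=0 B_seq=0 B_ack=5101
After event 1: A_seq=5101 A_ack=0 B_seq=181 B_ack=5101

5101 0 181 5101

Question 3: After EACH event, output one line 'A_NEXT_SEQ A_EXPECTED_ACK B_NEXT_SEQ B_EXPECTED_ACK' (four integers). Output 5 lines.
5101 0 0 5101
5101 0 181 5101
5101 0 367 5101
5101 0 367 5101
5101 0 459 5101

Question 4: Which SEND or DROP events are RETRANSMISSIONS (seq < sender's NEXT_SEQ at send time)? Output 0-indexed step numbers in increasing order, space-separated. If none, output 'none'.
Answer: none

Derivation:
Step 0: SEND seq=5000 -> fresh
Step 1: DROP seq=0 -> fresh
Step 2: SEND seq=181 -> fresh
Step 4: SEND seq=367 -> fresh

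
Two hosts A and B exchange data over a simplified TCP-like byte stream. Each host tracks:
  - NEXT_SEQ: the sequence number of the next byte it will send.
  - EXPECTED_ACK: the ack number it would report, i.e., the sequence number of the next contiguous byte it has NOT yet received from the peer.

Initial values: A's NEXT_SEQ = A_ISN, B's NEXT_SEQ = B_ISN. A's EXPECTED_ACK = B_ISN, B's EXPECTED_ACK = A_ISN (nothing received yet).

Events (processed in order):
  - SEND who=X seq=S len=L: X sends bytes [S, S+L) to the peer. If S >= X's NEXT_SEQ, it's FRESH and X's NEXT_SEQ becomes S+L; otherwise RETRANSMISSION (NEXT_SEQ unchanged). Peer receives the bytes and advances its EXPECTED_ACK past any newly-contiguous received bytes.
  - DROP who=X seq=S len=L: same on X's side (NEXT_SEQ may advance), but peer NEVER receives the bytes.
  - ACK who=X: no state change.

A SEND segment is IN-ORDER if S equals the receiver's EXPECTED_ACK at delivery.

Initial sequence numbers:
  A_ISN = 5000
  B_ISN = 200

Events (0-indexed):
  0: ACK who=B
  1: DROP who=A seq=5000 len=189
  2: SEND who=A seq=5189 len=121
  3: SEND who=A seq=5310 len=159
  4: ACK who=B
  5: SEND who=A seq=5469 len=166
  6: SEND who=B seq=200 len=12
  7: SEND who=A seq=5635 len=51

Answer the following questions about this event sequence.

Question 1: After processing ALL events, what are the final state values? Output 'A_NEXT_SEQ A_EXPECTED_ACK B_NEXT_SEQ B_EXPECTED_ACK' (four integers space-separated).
Answer: 5686 212 212 5000

Derivation:
After event 0: A_seq=5000 A_ack=200 B_seq=200 B_ack=5000
After event 1: A_seq=5189 A_ack=200 B_seq=200 B_ack=5000
After event 2: A_seq=5310 A_ack=200 B_seq=200 B_ack=5000
After event 3: A_seq=5469 A_ack=200 B_seq=200 B_ack=5000
After event 4: A_seq=5469 A_ack=200 B_seq=200 B_ack=5000
After event 5: A_seq=5635 A_ack=200 B_seq=200 B_ack=5000
After event 6: A_seq=5635 A_ack=212 B_seq=212 B_ack=5000
After event 7: A_seq=5686 A_ack=212 B_seq=212 B_ack=5000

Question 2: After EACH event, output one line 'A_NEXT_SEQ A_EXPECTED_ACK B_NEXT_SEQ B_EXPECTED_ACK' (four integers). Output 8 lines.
5000 200 200 5000
5189 200 200 5000
5310 200 200 5000
5469 200 200 5000
5469 200 200 5000
5635 200 200 5000
5635 212 212 5000
5686 212 212 5000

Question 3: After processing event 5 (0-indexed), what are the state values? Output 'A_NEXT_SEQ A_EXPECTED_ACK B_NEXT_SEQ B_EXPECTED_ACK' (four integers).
After event 0: A_seq=5000 A_ack=200 B_seq=200 B_ack=5000
After event 1: A_seq=5189 A_ack=200 B_seq=200 B_ack=5000
After event 2: A_seq=5310 A_ack=200 B_seq=200 B_ack=5000
After event 3: A_seq=5469 A_ack=200 B_seq=200 B_ack=5000
After event 4: A_seq=5469 A_ack=200 B_seq=200 B_ack=5000
After event 5: A_seq=5635 A_ack=200 B_seq=200 B_ack=5000

5635 200 200 5000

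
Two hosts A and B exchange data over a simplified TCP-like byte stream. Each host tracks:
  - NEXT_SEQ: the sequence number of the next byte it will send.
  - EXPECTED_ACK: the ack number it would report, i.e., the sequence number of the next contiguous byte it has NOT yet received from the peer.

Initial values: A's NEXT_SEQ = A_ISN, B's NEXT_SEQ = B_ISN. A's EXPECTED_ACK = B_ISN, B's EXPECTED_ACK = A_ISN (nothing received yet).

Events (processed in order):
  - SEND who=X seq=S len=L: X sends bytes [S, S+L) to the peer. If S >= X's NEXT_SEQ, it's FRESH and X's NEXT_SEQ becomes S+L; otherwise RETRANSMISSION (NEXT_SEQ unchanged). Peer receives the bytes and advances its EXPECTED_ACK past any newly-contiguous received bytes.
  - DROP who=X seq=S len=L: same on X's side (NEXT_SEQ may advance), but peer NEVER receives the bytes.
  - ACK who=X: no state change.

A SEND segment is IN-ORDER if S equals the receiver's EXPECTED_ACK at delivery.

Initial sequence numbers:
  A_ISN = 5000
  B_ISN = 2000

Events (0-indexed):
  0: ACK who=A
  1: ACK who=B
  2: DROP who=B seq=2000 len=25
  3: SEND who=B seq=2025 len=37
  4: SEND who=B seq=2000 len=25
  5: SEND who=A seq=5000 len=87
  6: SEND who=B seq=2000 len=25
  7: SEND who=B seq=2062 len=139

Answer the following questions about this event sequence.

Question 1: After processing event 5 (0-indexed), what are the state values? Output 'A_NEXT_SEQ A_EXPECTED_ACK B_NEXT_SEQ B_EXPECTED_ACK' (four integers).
After event 0: A_seq=5000 A_ack=2000 B_seq=2000 B_ack=5000
After event 1: A_seq=5000 A_ack=2000 B_seq=2000 B_ack=5000
After event 2: A_seq=5000 A_ack=2000 B_seq=2025 B_ack=5000
After event 3: A_seq=5000 A_ack=2000 B_seq=2062 B_ack=5000
After event 4: A_seq=5000 A_ack=2062 B_seq=2062 B_ack=5000
After event 5: A_seq=5087 A_ack=2062 B_seq=2062 B_ack=5087

5087 2062 2062 5087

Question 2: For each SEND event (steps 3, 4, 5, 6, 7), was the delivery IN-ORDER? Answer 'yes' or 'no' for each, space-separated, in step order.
Step 3: SEND seq=2025 -> out-of-order
Step 4: SEND seq=2000 -> in-order
Step 5: SEND seq=5000 -> in-order
Step 6: SEND seq=2000 -> out-of-order
Step 7: SEND seq=2062 -> in-order

Answer: no yes yes no yes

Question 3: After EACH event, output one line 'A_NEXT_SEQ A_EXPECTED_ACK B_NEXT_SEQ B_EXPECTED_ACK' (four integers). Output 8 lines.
5000 2000 2000 5000
5000 2000 2000 5000
5000 2000 2025 5000
5000 2000 2062 5000
5000 2062 2062 5000
5087 2062 2062 5087
5087 2062 2062 5087
5087 2201 2201 5087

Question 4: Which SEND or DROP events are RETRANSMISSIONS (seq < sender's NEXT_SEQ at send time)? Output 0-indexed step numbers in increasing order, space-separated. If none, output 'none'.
Answer: 4 6

Derivation:
Step 2: DROP seq=2000 -> fresh
Step 3: SEND seq=2025 -> fresh
Step 4: SEND seq=2000 -> retransmit
Step 5: SEND seq=5000 -> fresh
Step 6: SEND seq=2000 -> retransmit
Step 7: SEND seq=2062 -> fresh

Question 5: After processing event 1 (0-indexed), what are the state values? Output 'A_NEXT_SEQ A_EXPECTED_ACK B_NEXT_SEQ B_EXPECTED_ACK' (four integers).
After event 0: A_seq=5000 A_ack=2000 B_seq=2000 B_ack=5000
After event 1: A_seq=5000 A_ack=2000 B_seq=2000 B_ack=5000

5000 2000 2000 5000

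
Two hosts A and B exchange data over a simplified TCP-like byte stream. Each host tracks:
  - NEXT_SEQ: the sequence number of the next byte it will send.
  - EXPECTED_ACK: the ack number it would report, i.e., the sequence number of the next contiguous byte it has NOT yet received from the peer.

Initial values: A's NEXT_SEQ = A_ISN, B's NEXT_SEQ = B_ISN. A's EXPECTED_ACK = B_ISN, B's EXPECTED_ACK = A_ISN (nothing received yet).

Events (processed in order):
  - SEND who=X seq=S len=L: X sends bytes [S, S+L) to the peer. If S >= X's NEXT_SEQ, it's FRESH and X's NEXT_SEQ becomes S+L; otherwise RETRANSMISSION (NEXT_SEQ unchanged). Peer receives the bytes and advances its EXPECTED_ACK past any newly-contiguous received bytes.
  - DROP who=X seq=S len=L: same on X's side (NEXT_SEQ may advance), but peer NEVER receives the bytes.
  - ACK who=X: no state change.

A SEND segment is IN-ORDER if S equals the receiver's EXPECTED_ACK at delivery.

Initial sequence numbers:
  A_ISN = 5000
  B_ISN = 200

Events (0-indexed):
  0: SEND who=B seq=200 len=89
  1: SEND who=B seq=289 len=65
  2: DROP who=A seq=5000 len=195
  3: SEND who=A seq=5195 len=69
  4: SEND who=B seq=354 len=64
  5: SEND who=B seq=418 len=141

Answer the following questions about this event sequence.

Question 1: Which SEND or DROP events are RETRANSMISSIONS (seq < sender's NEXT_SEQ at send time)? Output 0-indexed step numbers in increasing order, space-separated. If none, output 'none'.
Step 0: SEND seq=200 -> fresh
Step 1: SEND seq=289 -> fresh
Step 2: DROP seq=5000 -> fresh
Step 3: SEND seq=5195 -> fresh
Step 4: SEND seq=354 -> fresh
Step 5: SEND seq=418 -> fresh

Answer: none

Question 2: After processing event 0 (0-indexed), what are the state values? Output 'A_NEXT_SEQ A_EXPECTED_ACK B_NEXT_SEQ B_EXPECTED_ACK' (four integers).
After event 0: A_seq=5000 A_ack=289 B_seq=289 B_ack=5000

5000 289 289 5000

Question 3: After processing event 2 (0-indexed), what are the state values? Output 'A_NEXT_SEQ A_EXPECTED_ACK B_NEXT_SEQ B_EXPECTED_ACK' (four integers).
After event 0: A_seq=5000 A_ack=289 B_seq=289 B_ack=5000
After event 1: A_seq=5000 A_ack=354 B_seq=354 B_ack=5000
After event 2: A_seq=5195 A_ack=354 B_seq=354 B_ack=5000

5195 354 354 5000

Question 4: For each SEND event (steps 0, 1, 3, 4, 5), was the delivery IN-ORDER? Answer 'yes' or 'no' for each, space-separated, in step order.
Answer: yes yes no yes yes

Derivation:
Step 0: SEND seq=200 -> in-order
Step 1: SEND seq=289 -> in-order
Step 3: SEND seq=5195 -> out-of-order
Step 4: SEND seq=354 -> in-order
Step 5: SEND seq=418 -> in-order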